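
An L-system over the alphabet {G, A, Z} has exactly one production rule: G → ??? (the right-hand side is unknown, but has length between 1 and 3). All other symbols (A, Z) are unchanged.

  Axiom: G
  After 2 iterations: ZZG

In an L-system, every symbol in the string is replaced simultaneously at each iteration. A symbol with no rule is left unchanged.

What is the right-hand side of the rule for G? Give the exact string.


Answer: ZG

Derivation:
Trying G → ZG:
  Step 0: G
  Step 1: ZG
  Step 2: ZZG
Matches the given result.


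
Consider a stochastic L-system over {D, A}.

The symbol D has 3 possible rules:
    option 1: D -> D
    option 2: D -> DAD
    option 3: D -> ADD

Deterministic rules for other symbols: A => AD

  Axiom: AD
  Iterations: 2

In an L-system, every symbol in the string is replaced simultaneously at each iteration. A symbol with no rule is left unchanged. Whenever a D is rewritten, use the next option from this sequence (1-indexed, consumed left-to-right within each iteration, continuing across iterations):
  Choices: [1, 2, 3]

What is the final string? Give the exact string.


Answer: ADDADADD

Derivation:
Step 0: AD
Step 1: ADD  (used choices [1])
Step 2: ADDADADD  (used choices [2, 3])


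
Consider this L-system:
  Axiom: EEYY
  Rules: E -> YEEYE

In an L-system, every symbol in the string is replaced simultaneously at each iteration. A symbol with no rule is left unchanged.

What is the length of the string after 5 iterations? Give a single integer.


Step 0: length = 4
Step 1: length = 12
Step 2: length = 36
Step 3: length = 108
Step 4: length = 324
Step 5: length = 972

Answer: 972


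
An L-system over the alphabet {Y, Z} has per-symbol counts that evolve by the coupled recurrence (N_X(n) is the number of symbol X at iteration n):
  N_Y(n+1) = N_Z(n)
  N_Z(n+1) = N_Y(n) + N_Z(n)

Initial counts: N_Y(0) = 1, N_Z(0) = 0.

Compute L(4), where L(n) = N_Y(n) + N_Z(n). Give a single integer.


Step 0: N_Y=1, N_Z=0, L=1
Step 1: N_Y=0, N_Z=1, L=1
Step 2: N_Y=1, N_Z=1, L=2
Step 3: N_Y=1, N_Z=2, L=3
Step 4: N_Y=2, N_Z=3, L=5

Answer: 5


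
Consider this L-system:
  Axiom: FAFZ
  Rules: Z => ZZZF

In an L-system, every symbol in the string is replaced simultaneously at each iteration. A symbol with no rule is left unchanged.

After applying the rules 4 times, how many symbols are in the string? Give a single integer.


Answer: 124

Derivation:
Step 0: length = 4
Step 1: length = 7
Step 2: length = 16
Step 3: length = 43
Step 4: length = 124


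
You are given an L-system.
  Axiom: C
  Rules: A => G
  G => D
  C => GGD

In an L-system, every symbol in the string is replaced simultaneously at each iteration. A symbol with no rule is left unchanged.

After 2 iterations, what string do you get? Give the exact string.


Answer: DDD

Derivation:
Step 0: C
Step 1: GGD
Step 2: DDD


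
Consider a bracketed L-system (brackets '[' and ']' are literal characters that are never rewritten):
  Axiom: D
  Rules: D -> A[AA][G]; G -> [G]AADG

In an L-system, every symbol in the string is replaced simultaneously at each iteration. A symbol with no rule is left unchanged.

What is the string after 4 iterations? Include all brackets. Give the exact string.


Answer: A[AA][[[[G]AADG]AAA[AA][G][G]AADG]AAA[AA][[G]AADG][[G]AADG]AAA[AA][G][G]AADG]

Derivation:
Step 0: D
Step 1: A[AA][G]
Step 2: A[AA][[G]AADG]
Step 3: A[AA][[[G]AADG]AAA[AA][G][G]AADG]
Step 4: A[AA][[[[G]AADG]AAA[AA][G][G]AADG]AAA[AA][[G]AADG][[G]AADG]AAA[AA][G][G]AADG]


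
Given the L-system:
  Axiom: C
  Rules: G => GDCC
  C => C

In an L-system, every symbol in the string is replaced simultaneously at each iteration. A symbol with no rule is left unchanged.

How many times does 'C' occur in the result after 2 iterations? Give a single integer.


Step 0: C  (1 'C')
Step 1: C  (1 'C')
Step 2: C  (1 'C')

Answer: 1


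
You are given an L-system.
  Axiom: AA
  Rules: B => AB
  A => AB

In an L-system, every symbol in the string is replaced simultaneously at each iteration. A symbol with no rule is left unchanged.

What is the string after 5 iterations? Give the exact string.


Answer: ABABABABABABABABABABABABABABABABABABABABABABABABABABABABABABABAB

Derivation:
Step 0: AA
Step 1: ABAB
Step 2: ABABABAB
Step 3: ABABABABABABABAB
Step 4: ABABABABABABABABABABABABABABABAB
Step 5: ABABABABABABABABABABABABABABABABABABABABABABABABABABABABABABABAB


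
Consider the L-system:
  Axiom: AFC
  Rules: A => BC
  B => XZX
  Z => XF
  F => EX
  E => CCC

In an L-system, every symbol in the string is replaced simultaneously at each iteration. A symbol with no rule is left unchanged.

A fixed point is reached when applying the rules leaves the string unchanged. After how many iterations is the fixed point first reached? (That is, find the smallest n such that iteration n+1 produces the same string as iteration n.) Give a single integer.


Answer: 5

Derivation:
Step 0: AFC
Step 1: BCEXC
Step 2: XZXCCCCXC
Step 3: XXFXCCCCXC
Step 4: XXEXXCCCCXC
Step 5: XXCCCXXCCCCXC
Step 6: XXCCCXXCCCCXC  (unchanged — fixed point at step 5)


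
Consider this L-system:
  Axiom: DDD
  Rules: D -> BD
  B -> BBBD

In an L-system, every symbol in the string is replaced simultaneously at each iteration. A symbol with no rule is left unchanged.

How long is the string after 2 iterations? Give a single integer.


Answer: 18

Derivation:
Step 0: length = 3
Step 1: length = 6
Step 2: length = 18


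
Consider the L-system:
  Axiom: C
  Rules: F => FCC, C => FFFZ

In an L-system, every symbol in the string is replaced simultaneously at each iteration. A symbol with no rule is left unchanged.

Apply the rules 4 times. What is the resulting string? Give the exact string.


Step 0: C
Step 1: FFFZ
Step 2: FCCFCCFCCZ
Step 3: FCCFFFZFFFZFCCFFFZFFFZFCCFFFZFFFZZ
Step 4: FCCFFFZFFFZFCCFCCFCCZFCCFCCFCCZFCCFFFZFFFZFCCFCCFCCZFCCFCCFCCZFCCFFFZFFFZFCCFCCFCCZFCCFCCFCCZZ

Answer: FCCFFFZFFFZFCCFCCFCCZFCCFCCFCCZFCCFFFZFFFZFCCFCCFCCZFCCFCCFCCZFCCFFFZFFFZFCCFCCFCCZFCCFCCFCCZZ


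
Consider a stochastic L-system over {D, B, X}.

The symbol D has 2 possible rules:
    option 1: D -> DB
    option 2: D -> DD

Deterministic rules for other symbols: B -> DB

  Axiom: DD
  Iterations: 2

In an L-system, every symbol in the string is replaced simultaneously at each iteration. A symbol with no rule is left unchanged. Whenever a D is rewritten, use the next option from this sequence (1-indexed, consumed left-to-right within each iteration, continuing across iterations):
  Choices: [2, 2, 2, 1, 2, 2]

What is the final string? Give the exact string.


Answer: DDDBDDDD

Derivation:
Step 0: DD
Step 1: DDDD  (used choices [2, 2])
Step 2: DDDBDDDD  (used choices [2, 1, 2, 2])


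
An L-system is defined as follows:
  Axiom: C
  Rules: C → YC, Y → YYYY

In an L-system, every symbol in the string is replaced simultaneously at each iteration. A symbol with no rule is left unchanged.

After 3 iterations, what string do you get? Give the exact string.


Answer: YYYYYYYYYYYYYYYYYYYYYC

Derivation:
Step 0: C
Step 1: YC
Step 2: YYYYYC
Step 3: YYYYYYYYYYYYYYYYYYYYYC


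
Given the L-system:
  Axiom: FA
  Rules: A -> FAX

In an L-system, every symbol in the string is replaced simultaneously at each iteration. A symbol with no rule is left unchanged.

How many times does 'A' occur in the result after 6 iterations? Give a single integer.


Answer: 1

Derivation:
Step 0: FA  (1 'A')
Step 1: FFAX  (1 'A')
Step 2: FFFAXX  (1 'A')
Step 3: FFFFAXXX  (1 'A')
Step 4: FFFFFAXXXX  (1 'A')
Step 5: FFFFFFAXXXXX  (1 'A')
Step 6: FFFFFFFAXXXXXX  (1 'A')


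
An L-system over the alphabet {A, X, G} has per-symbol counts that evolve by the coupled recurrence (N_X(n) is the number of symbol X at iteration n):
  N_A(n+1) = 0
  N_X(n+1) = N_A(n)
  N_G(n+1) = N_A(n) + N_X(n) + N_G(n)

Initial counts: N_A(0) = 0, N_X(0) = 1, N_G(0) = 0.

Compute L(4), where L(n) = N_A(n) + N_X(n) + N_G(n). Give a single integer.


Answer: 1

Derivation:
Step 0: N_A=0, N_X=1, N_G=0, L=1
Step 1: N_A=0, N_X=0, N_G=1, L=1
Step 2: N_A=0, N_X=0, N_G=1, L=1
Step 3: N_A=0, N_X=0, N_G=1, L=1
Step 4: N_A=0, N_X=0, N_G=1, L=1


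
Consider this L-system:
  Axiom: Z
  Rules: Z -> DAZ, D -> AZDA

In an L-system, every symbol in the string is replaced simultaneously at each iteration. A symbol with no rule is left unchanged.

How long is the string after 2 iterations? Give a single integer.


Step 0: length = 1
Step 1: length = 3
Step 2: length = 8

Answer: 8


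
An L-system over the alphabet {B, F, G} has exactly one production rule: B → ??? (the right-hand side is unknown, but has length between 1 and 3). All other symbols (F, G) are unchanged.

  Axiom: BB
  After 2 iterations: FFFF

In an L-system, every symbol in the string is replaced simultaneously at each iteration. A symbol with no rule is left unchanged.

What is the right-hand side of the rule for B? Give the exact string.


Trying B → FF:
  Step 0: BB
  Step 1: FFFF
  Step 2: FFFF
Matches the given result.

Answer: FF


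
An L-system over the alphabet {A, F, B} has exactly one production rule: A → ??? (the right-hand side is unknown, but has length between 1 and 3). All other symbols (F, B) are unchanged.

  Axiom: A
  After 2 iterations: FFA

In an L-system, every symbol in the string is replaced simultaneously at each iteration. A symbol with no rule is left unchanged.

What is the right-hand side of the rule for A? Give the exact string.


Trying A → FA:
  Step 0: A
  Step 1: FA
  Step 2: FFA
Matches the given result.

Answer: FA


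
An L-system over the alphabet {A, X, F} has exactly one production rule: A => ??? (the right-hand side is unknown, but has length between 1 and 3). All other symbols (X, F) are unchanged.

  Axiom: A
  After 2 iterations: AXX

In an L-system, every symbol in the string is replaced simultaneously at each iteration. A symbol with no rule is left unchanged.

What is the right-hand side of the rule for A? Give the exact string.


Trying A => AX:
  Step 0: A
  Step 1: AX
  Step 2: AXX
Matches the given result.

Answer: AX


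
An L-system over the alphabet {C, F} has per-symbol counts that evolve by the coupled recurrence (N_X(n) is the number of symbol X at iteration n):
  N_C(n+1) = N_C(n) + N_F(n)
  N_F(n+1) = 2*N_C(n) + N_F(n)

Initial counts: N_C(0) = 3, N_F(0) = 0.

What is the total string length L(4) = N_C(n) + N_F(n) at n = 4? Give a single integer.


Answer: 123

Derivation:
Step 0: N_C=3, N_F=0, L=3
Step 1: N_C=3, N_F=6, L=9
Step 2: N_C=9, N_F=12, L=21
Step 3: N_C=21, N_F=30, L=51
Step 4: N_C=51, N_F=72, L=123


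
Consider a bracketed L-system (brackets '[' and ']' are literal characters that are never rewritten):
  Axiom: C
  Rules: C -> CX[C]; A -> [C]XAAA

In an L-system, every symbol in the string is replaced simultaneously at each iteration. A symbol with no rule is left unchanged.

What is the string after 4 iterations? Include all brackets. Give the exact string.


Answer: CX[C]X[CX[C]]X[CX[C]X[CX[C]]]X[CX[C]X[CX[C]]X[CX[C]X[CX[C]]]]

Derivation:
Step 0: C
Step 1: CX[C]
Step 2: CX[C]X[CX[C]]
Step 3: CX[C]X[CX[C]]X[CX[C]X[CX[C]]]
Step 4: CX[C]X[CX[C]]X[CX[C]X[CX[C]]]X[CX[C]X[CX[C]]X[CX[C]X[CX[C]]]]


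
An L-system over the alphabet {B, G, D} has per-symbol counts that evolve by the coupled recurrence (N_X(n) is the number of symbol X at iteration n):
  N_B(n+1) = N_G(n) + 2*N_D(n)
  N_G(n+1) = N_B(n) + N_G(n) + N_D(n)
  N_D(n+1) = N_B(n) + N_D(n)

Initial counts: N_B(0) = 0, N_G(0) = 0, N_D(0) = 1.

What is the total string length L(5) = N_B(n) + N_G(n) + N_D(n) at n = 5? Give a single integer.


Step 0: N_B=0, N_G=0, N_D=1, L=1
Step 1: N_B=2, N_G=1, N_D=1, L=4
Step 2: N_B=3, N_G=4, N_D=3, L=10
Step 3: N_B=10, N_G=10, N_D=6, L=26
Step 4: N_B=22, N_G=26, N_D=16, L=64
Step 5: N_B=58, N_G=64, N_D=38, L=160

Answer: 160


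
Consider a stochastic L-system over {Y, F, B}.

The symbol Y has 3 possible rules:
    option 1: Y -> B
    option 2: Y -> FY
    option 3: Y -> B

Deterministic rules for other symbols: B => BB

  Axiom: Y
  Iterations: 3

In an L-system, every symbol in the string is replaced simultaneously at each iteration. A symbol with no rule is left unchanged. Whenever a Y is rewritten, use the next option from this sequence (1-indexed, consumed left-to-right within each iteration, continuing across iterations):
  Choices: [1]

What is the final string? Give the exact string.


Answer: BBBB

Derivation:
Step 0: Y
Step 1: B  (used choices [1])
Step 2: BB  (used choices [])
Step 3: BBBB  (used choices [])


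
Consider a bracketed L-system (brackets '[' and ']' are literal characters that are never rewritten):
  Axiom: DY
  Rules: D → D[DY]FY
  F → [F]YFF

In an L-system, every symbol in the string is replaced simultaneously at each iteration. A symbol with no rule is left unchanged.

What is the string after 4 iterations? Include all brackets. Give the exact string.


Answer: D[DY]FY[D[DY]FYY][F]YFFY[D[DY]FY[D[DY]FYY][F]YFFYY][[F]YFF]Y[F]YFF[F]YFFY[D[DY]FY[D[DY]FYY][F]YFFY[D[DY]FY[D[DY]FYY][F]YFFYY][[F]YFF]Y[F]YFF[F]YFFYY][[[F]YFF]Y[F]YFF[F]YFF]Y[[F]YFF]Y[F]YFF[F]YFF[[F]YFF]Y[F]YFF[F]YFFYY

Derivation:
Step 0: DY
Step 1: D[DY]FYY
Step 2: D[DY]FY[D[DY]FYY][F]YFFYY
Step 3: D[DY]FY[D[DY]FYY][F]YFFY[D[DY]FY[D[DY]FYY][F]YFFYY][[F]YFF]Y[F]YFF[F]YFFYY
Step 4: D[DY]FY[D[DY]FYY][F]YFFY[D[DY]FY[D[DY]FYY][F]YFFYY][[F]YFF]Y[F]YFF[F]YFFY[D[DY]FY[D[DY]FYY][F]YFFY[D[DY]FY[D[DY]FYY][F]YFFYY][[F]YFF]Y[F]YFF[F]YFFYY][[[F]YFF]Y[F]YFF[F]YFF]Y[[F]YFF]Y[F]YFF[F]YFF[[F]YFF]Y[F]YFF[F]YFFYY


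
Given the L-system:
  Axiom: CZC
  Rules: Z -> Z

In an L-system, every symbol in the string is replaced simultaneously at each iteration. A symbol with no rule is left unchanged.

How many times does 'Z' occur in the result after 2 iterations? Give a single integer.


Step 0: CZC  (1 'Z')
Step 1: CZC  (1 'Z')
Step 2: CZC  (1 'Z')

Answer: 1


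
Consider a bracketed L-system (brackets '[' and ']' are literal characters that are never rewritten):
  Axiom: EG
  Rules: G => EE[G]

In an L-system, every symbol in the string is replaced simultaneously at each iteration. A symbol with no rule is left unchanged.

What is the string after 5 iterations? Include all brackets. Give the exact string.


Answer: EEE[EE[EE[EE[EE[G]]]]]

Derivation:
Step 0: EG
Step 1: EEE[G]
Step 2: EEE[EE[G]]
Step 3: EEE[EE[EE[G]]]
Step 4: EEE[EE[EE[EE[G]]]]
Step 5: EEE[EE[EE[EE[EE[G]]]]]


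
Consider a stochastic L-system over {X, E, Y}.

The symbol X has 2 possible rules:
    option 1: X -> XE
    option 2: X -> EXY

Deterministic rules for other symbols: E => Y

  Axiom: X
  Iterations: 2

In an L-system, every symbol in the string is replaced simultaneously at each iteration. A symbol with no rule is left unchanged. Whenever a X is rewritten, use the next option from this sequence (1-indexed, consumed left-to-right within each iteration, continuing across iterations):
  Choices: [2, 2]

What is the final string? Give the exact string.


Step 0: X
Step 1: EXY  (used choices [2])
Step 2: YEXYY  (used choices [2])

Answer: YEXYY


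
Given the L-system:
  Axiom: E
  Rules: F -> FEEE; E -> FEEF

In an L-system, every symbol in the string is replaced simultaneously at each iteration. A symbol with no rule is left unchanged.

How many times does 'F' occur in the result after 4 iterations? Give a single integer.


Step 0: E  (0 'F')
Step 1: FEEF  (2 'F')
Step 2: FEEEFEEFFEEFFEEE  (6 'F')
Step 3: FEEEFEEFFEEFFEEFFEEEFEEFFEEFFEEEFEEEFEEFFEEFFEEEFEEEFEEFFEEFFEEF  (26 'F')
Step 4: FEEEFEEFFEEFFEEFFEEEFEEFFEEFFEEEFEEEFEEFFEEFFEEEFEEEFEEFFEEFFEEEFEEEFEEFFEEFFEEFFEEEFEEFFEEFFEEEFEEEFEEFFEEFFEEEFEEEFEEFFEEFFEEFFEEEFEEFFEEFFEEFFEEEFEEFFEEFFEEEFEEEFEEFFEEFFEEEFEEEFEEFFEEFFEEFFEEEFEEFFEEFFEEFFEEEFEEFFEEFFEEEFEEEFEEFFEEFFEEEFEEEFEEFFEEFFEEE  (102 'F')

Answer: 102


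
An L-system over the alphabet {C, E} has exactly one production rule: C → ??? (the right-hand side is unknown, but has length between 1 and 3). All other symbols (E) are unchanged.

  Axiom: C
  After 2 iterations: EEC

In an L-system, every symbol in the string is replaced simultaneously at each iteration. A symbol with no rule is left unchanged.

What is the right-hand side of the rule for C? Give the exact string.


Trying C → EC:
  Step 0: C
  Step 1: EC
  Step 2: EEC
Matches the given result.

Answer: EC


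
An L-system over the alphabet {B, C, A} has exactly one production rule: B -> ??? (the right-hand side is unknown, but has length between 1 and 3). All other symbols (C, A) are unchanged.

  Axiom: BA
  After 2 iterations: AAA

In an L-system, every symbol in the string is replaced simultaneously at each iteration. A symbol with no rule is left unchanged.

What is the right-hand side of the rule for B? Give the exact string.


Answer: AA

Derivation:
Trying B -> AA:
  Step 0: BA
  Step 1: AAA
  Step 2: AAA
Matches the given result.


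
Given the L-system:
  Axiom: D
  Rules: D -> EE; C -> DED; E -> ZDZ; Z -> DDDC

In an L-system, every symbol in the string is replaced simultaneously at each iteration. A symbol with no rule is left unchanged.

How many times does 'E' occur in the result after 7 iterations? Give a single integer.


Answer: 472

Derivation:
Step 0: length=1, 'E' count=0
Step 1: length=2, 'E' count=2
Step 2: length=6, 'E' count=0
Step 3: length=20, 'E' count=4
Step 4: length=48, 'E' count=28
Step 5: length=140, 'E' count=24
Step 6: length=424, 'E' count=112
Step 7: length=1112, 'E' count=472
Final string: EEEEEEDEDZDZZDZEEEEEEDEDEEEEEEDEDZDZZDZEEEEEEDEDEEEEEEDEDZDZZDZEEEEEEDEDEEEEEEDEDZDZZDZEEEEEEDEDEEEEEEDEDZDZZDZEEEEEEDEDEEEEEEDEDZDZZDZEEEEEEDEDDDDCEEDDDCDDDCEEDDDCEEEEEEDEDZDZZDZEEEEEEDEDDDDCEEDDDCDDDCEEDDDCZDZZDZZDZZDZZDZZDZEEZDZEEDDDCEEDDDCDDDCEEDDDCZDZZDZZDZZDZZDZZDZEEZDZEEZDZZDZZDZZDZZDZZDZEEZDZEEDDDCEEDDDCDDDCEEDDDCZDZZDZZDZZDZZDZZDZEEZDZEEEEEEEEDEDZDZZDZEEEEEEDEDEEEEEEDEDZDZZDZEEEEEEDEDEEEEEEDEDZDZZDZEEEEEEDEDEEEEEEDEDZDZZDZEEEEEEDEDEEEEEEDEDZDZZDZEEEEEEDEDEEEEEEDEDZDZZDZEEEEEEDEDDDDCEEDDDCDDDCEEDDDCEEEEEEDEDZDZZDZEEEEEEDEDDDDCEEDDDCDDDCEEDDDCEEEEEEDEDZDZZDZEEEEEEDEDEEEEEEDEDZDZZDZEEEEEEDEDEEEEEEDEDZDZZDZEEEEEEDEDEEEEEEDEDZDZZDZEEEEEEDEDEEEEEEDEDZDZZDZEEEEEEDEDEEEEEEDEDZDZZDZEEEEEEDEDDDDCEEDDDCDDDCEEDDDCEEEEEEDEDZDZZDZEEEEEEDEDDDDCEEDDDCDDDCEEDDDCZDZZDZZDZZDZZDZZDZEEZDZEEDDDCEEDDDCDDDCEEDDDCZDZZDZZDZZDZZDZZDZEEZDZEEZDZZDZZDZZDZZDZZDZEEZDZEEDDDCEEDDDCDDDCEEDDDCZDZZDZZDZZDZZDZZDZEEZDZEEEEEEEEDEDZDZZDZEEEEEEDEDEEEEEEDEDZDZZDZEEEEEEDEDEEEEEEDEDZDZZDZEEEEEEDEDEEEEEEDEDZDZZDZEEEEEEDEDEEEEEEDEDZDZZDZEEEEEEDEDEEEEEEDEDZDZZDZEEEEEEDEDDDDCEEDDDCDDDCEEDDDCEEEEEEDEDZDZZDZEEEEEEDEDDDDCEEDDDCDDDCEEDDDC


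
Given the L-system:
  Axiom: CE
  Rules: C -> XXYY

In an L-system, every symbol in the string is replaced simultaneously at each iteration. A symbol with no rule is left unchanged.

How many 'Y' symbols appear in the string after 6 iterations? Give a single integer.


Step 0: CE  (0 'Y')
Step 1: XXYYE  (2 'Y')
Step 2: XXYYE  (2 'Y')
Step 3: XXYYE  (2 'Y')
Step 4: XXYYE  (2 'Y')
Step 5: XXYYE  (2 'Y')
Step 6: XXYYE  (2 'Y')

Answer: 2


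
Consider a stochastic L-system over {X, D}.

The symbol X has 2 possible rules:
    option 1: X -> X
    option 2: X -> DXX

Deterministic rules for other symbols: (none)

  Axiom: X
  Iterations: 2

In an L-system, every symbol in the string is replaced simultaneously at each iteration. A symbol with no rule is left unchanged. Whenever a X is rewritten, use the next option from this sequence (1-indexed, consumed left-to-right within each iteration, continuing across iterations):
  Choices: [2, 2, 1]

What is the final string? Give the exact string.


Step 0: X
Step 1: DXX  (used choices [2])
Step 2: DDXXX  (used choices [2, 1])

Answer: DDXXX


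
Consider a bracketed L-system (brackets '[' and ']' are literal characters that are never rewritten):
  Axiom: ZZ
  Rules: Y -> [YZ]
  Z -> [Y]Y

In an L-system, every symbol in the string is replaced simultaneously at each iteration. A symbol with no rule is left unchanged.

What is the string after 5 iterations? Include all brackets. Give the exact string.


Answer: [[[[[YZ][Y]Y][[YZ]][YZ]][[[YZ][Y]Y]][[YZ][Y]Y]]][[[[YZ][Y]Y][[YZ]][YZ]][[[YZ][Y]Y]][[YZ][Y]Y]][[[[[YZ][Y]Y][[YZ]][YZ]][[[YZ][Y]Y]][[YZ][Y]Y]]][[[[YZ][Y]Y][[YZ]][YZ]][[[YZ][Y]Y]][[YZ][Y]Y]]

Derivation:
Step 0: ZZ
Step 1: [Y]Y[Y]Y
Step 2: [[YZ]][YZ][[YZ]][YZ]
Step 3: [[[YZ][Y]Y]][[YZ][Y]Y][[[YZ][Y]Y]][[YZ][Y]Y]
Step 4: [[[[YZ][Y]Y][[YZ]][YZ]]][[[YZ][Y]Y][[YZ]][YZ]][[[[YZ][Y]Y][[YZ]][YZ]]][[[YZ][Y]Y][[YZ]][YZ]]
Step 5: [[[[[YZ][Y]Y][[YZ]][YZ]][[[YZ][Y]Y]][[YZ][Y]Y]]][[[[YZ][Y]Y][[YZ]][YZ]][[[YZ][Y]Y]][[YZ][Y]Y]][[[[[YZ][Y]Y][[YZ]][YZ]][[[YZ][Y]Y]][[YZ][Y]Y]]][[[[YZ][Y]Y][[YZ]][YZ]][[[YZ][Y]Y]][[YZ][Y]Y]]


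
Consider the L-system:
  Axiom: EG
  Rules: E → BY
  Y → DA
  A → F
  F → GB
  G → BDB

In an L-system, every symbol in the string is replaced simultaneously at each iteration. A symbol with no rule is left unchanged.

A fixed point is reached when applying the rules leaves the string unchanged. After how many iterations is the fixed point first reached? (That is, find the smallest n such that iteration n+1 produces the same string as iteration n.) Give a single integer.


Answer: 5

Derivation:
Step 0: EG
Step 1: BYBDB
Step 2: BDABDB
Step 3: BDFBDB
Step 4: BDGBBDB
Step 5: BDBDBBBDB
Step 6: BDBDBBBDB  (unchanged — fixed point at step 5)


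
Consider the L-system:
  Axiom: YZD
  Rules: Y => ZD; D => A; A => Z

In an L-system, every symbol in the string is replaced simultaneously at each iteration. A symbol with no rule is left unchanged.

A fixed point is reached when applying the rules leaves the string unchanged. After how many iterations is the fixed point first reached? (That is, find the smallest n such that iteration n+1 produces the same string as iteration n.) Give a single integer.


Step 0: YZD
Step 1: ZDZA
Step 2: ZAZZ
Step 3: ZZZZ
Step 4: ZZZZ  (unchanged — fixed point at step 3)

Answer: 3


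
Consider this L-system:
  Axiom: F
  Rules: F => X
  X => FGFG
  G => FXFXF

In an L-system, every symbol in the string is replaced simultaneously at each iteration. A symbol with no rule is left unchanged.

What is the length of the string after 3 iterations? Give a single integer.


Step 0: length = 1
Step 1: length = 1
Step 2: length = 4
Step 3: length = 12

Answer: 12


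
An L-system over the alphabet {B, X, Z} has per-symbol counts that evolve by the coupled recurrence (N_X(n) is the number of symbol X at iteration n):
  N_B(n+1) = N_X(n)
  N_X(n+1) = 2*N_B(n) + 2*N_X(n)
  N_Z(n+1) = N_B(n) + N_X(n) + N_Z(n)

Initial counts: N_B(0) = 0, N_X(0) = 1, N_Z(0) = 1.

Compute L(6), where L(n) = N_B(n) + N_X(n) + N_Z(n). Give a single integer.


Step 0: N_B=0, N_X=1, N_Z=1, L=2
Step 1: N_B=1, N_X=2, N_Z=2, L=5
Step 2: N_B=2, N_X=6, N_Z=5, L=13
Step 3: N_B=6, N_X=16, N_Z=13, L=35
Step 4: N_B=16, N_X=44, N_Z=35, L=95
Step 5: N_B=44, N_X=120, N_Z=95, L=259
Step 6: N_B=120, N_X=328, N_Z=259, L=707

Answer: 707


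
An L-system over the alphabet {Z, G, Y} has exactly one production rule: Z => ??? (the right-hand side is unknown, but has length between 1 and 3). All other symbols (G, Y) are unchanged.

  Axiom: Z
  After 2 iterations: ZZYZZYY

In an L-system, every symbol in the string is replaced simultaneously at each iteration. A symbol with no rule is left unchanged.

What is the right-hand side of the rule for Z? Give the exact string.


Trying Z => ZZY:
  Step 0: Z
  Step 1: ZZY
  Step 2: ZZYZZYY
Matches the given result.

Answer: ZZY


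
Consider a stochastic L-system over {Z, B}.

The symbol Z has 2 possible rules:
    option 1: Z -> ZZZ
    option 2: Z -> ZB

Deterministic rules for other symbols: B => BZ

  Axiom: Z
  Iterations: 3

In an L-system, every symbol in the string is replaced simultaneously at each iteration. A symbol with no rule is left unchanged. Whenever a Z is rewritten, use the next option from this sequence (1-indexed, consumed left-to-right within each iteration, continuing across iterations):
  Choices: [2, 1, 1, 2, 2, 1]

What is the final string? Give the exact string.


Answer: ZZZZBZBBZZZZ

Derivation:
Step 0: Z
Step 1: ZB  (used choices [2])
Step 2: ZZZBZ  (used choices [1])
Step 3: ZZZZBZBBZZZZ  (used choices [1, 2, 2, 1])


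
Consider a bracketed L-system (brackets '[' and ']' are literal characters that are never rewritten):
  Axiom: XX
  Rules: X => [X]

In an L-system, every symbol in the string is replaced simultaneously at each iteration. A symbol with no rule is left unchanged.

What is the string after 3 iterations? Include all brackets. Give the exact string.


Answer: [[[X]]][[[X]]]

Derivation:
Step 0: XX
Step 1: [X][X]
Step 2: [[X]][[X]]
Step 3: [[[X]]][[[X]]]


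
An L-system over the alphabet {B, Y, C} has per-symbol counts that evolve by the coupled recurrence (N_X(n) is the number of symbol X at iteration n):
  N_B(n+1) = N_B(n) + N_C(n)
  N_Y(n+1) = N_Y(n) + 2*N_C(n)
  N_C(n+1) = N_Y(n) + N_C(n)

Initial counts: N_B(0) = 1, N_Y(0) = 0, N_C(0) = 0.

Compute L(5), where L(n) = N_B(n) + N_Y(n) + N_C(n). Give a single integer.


Answer: 1

Derivation:
Step 0: N_B=1, N_Y=0, N_C=0, L=1
Step 1: N_B=1, N_Y=0, N_C=0, L=1
Step 2: N_B=1, N_Y=0, N_C=0, L=1
Step 3: N_B=1, N_Y=0, N_C=0, L=1
Step 4: N_B=1, N_Y=0, N_C=0, L=1
Step 5: N_B=1, N_Y=0, N_C=0, L=1


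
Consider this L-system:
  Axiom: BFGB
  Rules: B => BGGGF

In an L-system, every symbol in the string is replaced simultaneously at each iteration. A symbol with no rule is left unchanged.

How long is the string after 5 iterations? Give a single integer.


Step 0: length = 4
Step 1: length = 12
Step 2: length = 20
Step 3: length = 28
Step 4: length = 36
Step 5: length = 44

Answer: 44


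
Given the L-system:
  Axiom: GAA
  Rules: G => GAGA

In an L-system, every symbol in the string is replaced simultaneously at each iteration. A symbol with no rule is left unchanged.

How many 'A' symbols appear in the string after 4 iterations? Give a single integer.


Step 0: GAA  (2 'A')
Step 1: GAGAAA  (4 'A')
Step 2: GAGAAGAGAAAA  (8 'A')
Step 3: GAGAAGAGAAAGAGAAGAGAAAAA  (16 'A')
Step 4: GAGAAGAGAAAGAGAAGAGAAAAGAGAAGAGAAAGAGAAGAGAAAAAA  (32 'A')

Answer: 32


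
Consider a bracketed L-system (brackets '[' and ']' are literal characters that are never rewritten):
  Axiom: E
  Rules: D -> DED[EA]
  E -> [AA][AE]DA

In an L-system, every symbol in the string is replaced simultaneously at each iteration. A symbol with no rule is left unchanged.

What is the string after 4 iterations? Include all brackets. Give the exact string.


Step 0: E
Step 1: [AA][AE]DA
Step 2: [AA][A[AA][AE]DA]DED[EA]A
Step 3: [AA][A[AA][A[AA][AE]DA]DED[EA]A]DED[EA][AA][AE]DADED[EA][[AA][AE]DAA]A
Step 4: [AA][A[AA][A[AA][A[AA][AE]DA]DED[EA]A]DED[EA][AA][AE]DADED[EA][[AA][AE]DAA]A]DED[EA][AA][AE]DADED[EA][[AA][AE]DAA][AA][A[AA][AE]DA]DED[EA]ADED[EA][AA][AE]DADED[EA][[AA][AE]DAA][[AA][A[AA][AE]DA]DED[EA]AA]A

Answer: [AA][A[AA][A[AA][A[AA][AE]DA]DED[EA]A]DED[EA][AA][AE]DADED[EA][[AA][AE]DAA]A]DED[EA][AA][AE]DADED[EA][[AA][AE]DAA][AA][A[AA][AE]DA]DED[EA]ADED[EA][AA][AE]DADED[EA][[AA][AE]DAA][[AA][A[AA][AE]DA]DED[EA]AA]A


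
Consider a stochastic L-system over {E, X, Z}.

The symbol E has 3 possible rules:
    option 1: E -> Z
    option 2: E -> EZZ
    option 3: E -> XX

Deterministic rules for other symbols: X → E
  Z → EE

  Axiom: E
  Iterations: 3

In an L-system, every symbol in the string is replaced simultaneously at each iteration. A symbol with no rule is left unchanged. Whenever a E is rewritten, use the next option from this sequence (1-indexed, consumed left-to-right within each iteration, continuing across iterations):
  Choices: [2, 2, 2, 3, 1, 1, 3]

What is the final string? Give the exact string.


Step 0: E
Step 1: EZZ  (used choices [2])
Step 2: EZZEEEE  (used choices [2])
Step 3: EZZEEEEXXZZXX  (used choices [2, 3, 1, 1, 3])

Answer: EZZEEEEXXZZXX


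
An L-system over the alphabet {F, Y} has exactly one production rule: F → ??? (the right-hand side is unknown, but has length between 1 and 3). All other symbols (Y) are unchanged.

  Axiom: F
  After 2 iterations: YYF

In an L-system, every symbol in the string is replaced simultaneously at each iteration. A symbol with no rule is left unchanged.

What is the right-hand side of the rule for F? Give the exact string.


Answer: YF

Derivation:
Trying F → YF:
  Step 0: F
  Step 1: YF
  Step 2: YYF
Matches the given result.


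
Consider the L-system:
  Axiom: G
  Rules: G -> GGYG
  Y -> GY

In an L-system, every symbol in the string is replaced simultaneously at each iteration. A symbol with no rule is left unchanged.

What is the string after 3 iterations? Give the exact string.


Answer: GGYGGGYGGYGGYGGGYGGGYGGYGGYGGGYGGYGGYGGGYGGYGGYG

Derivation:
Step 0: G
Step 1: GGYG
Step 2: GGYGGGYGGYGGYG
Step 3: GGYGGGYGGYGGYGGGYGGGYGGYGGYGGGYGGYGGYGGGYGGYGGYG


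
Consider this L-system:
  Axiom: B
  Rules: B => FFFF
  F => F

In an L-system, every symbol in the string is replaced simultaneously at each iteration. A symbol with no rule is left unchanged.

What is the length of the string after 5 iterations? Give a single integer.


Answer: 4

Derivation:
Step 0: length = 1
Step 1: length = 4
Step 2: length = 4
Step 3: length = 4
Step 4: length = 4
Step 5: length = 4


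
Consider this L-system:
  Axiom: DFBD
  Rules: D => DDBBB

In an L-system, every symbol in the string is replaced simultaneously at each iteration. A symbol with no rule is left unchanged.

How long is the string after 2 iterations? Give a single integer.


Step 0: length = 4
Step 1: length = 12
Step 2: length = 28

Answer: 28


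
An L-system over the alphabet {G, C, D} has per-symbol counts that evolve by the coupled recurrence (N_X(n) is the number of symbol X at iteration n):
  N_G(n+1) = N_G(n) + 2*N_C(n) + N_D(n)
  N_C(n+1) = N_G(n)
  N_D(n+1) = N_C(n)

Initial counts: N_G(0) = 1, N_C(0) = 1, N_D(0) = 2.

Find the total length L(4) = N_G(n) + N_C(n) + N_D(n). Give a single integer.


Answer: 67

Derivation:
Step 0: N_G=1, N_C=1, N_D=2, L=4
Step 1: N_G=5, N_C=1, N_D=1, L=7
Step 2: N_G=8, N_C=5, N_D=1, L=14
Step 3: N_G=19, N_C=8, N_D=5, L=32
Step 4: N_G=40, N_C=19, N_D=8, L=67


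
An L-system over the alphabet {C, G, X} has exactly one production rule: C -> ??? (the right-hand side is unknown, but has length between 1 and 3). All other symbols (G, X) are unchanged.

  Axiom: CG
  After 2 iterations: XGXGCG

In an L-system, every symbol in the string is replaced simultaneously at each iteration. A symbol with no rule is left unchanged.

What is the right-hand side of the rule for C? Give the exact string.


Answer: XGC

Derivation:
Trying C -> XGC:
  Step 0: CG
  Step 1: XGCG
  Step 2: XGXGCG
Matches the given result.


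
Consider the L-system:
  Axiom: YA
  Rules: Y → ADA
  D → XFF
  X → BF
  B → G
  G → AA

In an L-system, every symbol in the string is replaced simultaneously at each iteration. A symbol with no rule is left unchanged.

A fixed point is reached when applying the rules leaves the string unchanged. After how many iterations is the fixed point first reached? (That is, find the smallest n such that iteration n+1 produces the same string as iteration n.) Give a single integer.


Step 0: YA
Step 1: ADAA
Step 2: AXFFAA
Step 3: ABFFFAA
Step 4: AGFFFAA
Step 5: AAAFFFAA
Step 6: AAAFFFAA  (unchanged — fixed point at step 5)

Answer: 5


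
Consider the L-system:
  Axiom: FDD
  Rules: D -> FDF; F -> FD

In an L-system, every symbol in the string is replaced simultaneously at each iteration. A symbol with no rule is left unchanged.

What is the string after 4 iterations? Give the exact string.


Step 0: FDD
Step 1: FDFDFFDF
Step 2: FDFDFFDFDFFDFDFDFFD
Step 3: FDFDFFDFDFFDFDFDFFDFDFFDFDFDFFDFDFFDFDFFDFDFDF
Step 4: FDFDFFDFDFFDFDFDFFDFDFFDFDFDFFDFDFFDFDFFDFDFDFFDFDFFDFDFDFFDFDFFDFDFFDFDFDFFDFDFFDFDFDFFDFDFFDFDFDFFDFDFFDFDFFD

Answer: FDFDFFDFDFFDFDFDFFDFDFFDFDFDFFDFDFFDFDFFDFDFDFFDFDFFDFDFDFFDFDFFDFDFFDFDFDFFDFDFFDFDFDFFDFDFFDFDFDFFDFDFFDFDFFD


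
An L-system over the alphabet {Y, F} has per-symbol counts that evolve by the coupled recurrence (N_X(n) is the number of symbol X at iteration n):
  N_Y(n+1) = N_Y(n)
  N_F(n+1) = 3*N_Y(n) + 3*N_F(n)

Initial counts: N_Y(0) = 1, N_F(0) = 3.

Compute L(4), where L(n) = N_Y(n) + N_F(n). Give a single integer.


Answer: 364

Derivation:
Step 0: N_Y=1, N_F=3, L=4
Step 1: N_Y=1, N_F=12, L=13
Step 2: N_Y=1, N_F=39, L=40
Step 3: N_Y=1, N_F=120, L=121
Step 4: N_Y=1, N_F=363, L=364


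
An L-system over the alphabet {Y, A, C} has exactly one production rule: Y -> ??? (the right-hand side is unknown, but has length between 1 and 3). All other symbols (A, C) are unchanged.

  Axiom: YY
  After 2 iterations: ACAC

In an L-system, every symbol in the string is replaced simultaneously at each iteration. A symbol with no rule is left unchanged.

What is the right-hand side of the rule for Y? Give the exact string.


Answer: AC

Derivation:
Trying Y -> AC:
  Step 0: YY
  Step 1: ACAC
  Step 2: ACAC
Matches the given result.


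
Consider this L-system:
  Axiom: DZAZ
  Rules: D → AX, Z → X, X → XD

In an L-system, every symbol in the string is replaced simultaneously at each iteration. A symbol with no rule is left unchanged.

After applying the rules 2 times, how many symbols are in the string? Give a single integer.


Step 0: length = 4
Step 1: length = 5
Step 2: length = 8

Answer: 8


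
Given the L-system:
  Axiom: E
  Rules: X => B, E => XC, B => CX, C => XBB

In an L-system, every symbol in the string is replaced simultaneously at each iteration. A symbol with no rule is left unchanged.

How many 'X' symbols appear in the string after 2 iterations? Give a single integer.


Step 0: E  (0 'X')
Step 1: XC  (1 'X')
Step 2: BXBB  (1 'X')

Answer: 1


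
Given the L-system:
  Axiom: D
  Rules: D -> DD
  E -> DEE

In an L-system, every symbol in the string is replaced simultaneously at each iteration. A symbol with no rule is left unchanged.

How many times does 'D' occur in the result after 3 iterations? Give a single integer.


Answer: 8

Derivation:
Step 0: D  (1 'D')
Step 1: DD  (2 'D')
Step 2: DDDD  (4 'D')
Step 3: DDDDDDDD  (8 'D')


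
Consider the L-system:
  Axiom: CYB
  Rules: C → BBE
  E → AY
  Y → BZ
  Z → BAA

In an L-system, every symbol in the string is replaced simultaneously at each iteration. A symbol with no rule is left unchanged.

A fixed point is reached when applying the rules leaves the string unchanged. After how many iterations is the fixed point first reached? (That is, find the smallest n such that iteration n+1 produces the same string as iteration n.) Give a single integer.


Answer: 4

Derivation:
Step 0: CYB
Step 1: BBEBZB
Step 2: BBAYBBAAB
Step 3: BBABZBBAAB
Step 4: BBABBAABBAAB
Step 5: BBABBAABBAAB  (unchanged — fixed point at step 4)


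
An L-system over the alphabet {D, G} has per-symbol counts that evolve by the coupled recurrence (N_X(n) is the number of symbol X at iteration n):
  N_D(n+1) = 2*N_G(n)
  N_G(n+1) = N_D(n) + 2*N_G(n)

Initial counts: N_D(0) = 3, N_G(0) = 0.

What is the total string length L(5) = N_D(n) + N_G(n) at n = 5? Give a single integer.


Answer: 228

Derivation:
Step 0: N_D=3, N_G=0, L=3
Step 1: N_D=0, N_G=3, L=3
Step 2: N_D=6, N_G=6, L=12
Step 3: N_D=12, N_G=18, L=30
Step 4: N_D=36, N_G=48, L=84
Step 5: N_D=96, N_G=132, L=228


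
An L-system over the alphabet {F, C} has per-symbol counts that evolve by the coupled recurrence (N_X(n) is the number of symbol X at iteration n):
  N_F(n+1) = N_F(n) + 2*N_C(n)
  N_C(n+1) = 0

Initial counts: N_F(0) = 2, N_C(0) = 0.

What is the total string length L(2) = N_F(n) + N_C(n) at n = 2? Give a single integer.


Step 0: N_F=2, N_C=0, L=2
Step 1: N_F=2, N_C=0, L=2
Step 2: N_F=2, N_C=0, L=2

Answer: 2


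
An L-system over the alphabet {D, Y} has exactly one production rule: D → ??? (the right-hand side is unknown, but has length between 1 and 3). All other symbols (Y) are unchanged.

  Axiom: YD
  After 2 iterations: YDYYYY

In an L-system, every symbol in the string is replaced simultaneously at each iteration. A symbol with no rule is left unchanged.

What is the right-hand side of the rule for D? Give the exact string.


Answer: DYY

Derivation:
Trying D → DYY:
  Step 0: YD
  Step 1: YDYY
  Step 2: YDYYYY
Matches the given result.


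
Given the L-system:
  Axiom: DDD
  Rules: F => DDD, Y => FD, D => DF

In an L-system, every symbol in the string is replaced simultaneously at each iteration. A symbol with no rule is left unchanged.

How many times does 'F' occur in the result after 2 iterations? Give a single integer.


Answer: 3

Derivation:
Step 0: DDD  (0 'F')
Step 1: DFDFDF  (3 'F')
Step 2: DFDDDDFDDDDFDDD  (3 'F')


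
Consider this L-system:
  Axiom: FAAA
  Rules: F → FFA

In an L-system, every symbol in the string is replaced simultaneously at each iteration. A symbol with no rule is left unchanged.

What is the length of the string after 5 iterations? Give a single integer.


Step 0: length = 4
Step 1: length = 6
Step 2: length = 10
Step 3: length = 18
Step 4: length = 34
Step 5: length = 66

Answer: 66


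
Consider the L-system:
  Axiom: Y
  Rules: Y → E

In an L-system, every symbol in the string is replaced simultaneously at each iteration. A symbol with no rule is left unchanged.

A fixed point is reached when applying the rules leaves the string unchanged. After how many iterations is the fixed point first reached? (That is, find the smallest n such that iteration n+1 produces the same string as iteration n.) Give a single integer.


Step 0: Y
Step 1: E
Step 2: E  (unchanged — fixed point at step 1)

Answer: 1


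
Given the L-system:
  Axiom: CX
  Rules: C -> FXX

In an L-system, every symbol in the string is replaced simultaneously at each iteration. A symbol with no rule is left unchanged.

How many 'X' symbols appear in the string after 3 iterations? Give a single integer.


Step 0: CX  (1 'X')
Step 1: FXXX  (3 'X')
Step 2: FXXX  (3 'X')
Step 3: FXXX  (3 'X')

Answer: 3


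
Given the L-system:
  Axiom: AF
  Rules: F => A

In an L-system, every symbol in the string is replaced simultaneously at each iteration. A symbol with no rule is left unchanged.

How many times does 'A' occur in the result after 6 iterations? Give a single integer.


Answer: 2

Derivation:
Step 0: AF  (1 'A')
Step 1: AA  (2 'A')
Step 2: AA  (2 'A')
Step 3: AA  (2 'A')
Step 4: AA  (2 'A')
Step 5: AA  (2 'A')
Step 6: AA  (2 'A')


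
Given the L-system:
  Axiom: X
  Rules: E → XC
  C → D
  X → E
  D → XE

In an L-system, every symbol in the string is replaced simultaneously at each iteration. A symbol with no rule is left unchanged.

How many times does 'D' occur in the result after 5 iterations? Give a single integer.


Step 0: X  (0 'D')
Step 1: E  (0 'D')
Step 2: XC  (0 'D')
Step 3: ED  (1 'D')
Step 4: XCXE  (0 'D')
Step 5: EDEXC  (1 'D')

Answer: 1


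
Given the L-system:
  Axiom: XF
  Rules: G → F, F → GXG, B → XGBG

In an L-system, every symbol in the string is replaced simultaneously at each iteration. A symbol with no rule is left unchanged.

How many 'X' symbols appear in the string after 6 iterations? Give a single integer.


Step 0: XF  (1 'X')
Step 1: XGXG  (2 'X')
Step 2: XFXF  (2 'X')
Step 3: XGXGXGXG  (4 'X')
Step 4: XFXFXFXF  (4 'X')
Step 5: XGXGXGXGXGXGXGXG  (8 'X')
Step 6: XFXFXFXFXFXFXFXF  (8 'X')

Answer: 8


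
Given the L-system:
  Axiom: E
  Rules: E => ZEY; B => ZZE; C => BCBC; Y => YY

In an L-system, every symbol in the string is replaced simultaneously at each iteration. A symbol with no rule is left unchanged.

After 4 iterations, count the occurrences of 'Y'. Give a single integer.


Answer: 15

Derivation:
Step 0: E  (0 'Y')
Step 1: ZEY  (1 'Y')
Step 2: ZZEYYY  (3 'Y')
Step 3: ZZZEYYYYYYY  (7 'Y')
Step 4: ZZZZEYYYYYYYYYYYYYYY  (15 'Y')


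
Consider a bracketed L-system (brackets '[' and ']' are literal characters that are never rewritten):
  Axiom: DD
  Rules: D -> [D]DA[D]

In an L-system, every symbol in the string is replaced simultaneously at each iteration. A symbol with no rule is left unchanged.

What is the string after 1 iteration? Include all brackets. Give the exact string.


Answer: [D]DA[D][D]DA[D]

Derivation:
Step 0: DD
Step 1: [D]DA[D][D]DA[D]
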